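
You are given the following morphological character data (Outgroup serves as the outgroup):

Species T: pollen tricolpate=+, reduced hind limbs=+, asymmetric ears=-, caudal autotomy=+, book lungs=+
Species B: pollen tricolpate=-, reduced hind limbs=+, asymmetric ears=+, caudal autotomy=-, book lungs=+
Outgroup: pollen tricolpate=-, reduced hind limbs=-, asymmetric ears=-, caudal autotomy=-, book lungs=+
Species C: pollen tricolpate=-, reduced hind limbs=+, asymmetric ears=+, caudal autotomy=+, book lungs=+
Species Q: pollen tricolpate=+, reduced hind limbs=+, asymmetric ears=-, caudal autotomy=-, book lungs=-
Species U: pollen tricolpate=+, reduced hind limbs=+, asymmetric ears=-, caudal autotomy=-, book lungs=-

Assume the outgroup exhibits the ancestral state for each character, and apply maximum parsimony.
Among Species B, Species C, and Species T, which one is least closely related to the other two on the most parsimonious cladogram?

Character polarity is set by the outgroup: the derived state is whichever differs from the outgroup's state, so for book lungs the derived state is '-', and for the remaining characters it is '+'.
pollen tricolpate: derived state '+' in Species Q, Species T, and Species U only — synapomorphy for {Species Q, Species T, Species U}.
All ingroup taxa share the derived state '+' for reduced hind limbs; it defines the ingroup but does not resolve relationships within it.
Only Species B and Species C show the derived state '+' for asymmetric ears, supporting them as a clade.
caudal autotomy (state '+') occurs in Species C and Species T but conflicts with the nesting implied by the other characters — most parsimoniously interpreted as homoplasy.
book lungs (derived state '-') is shared by Species Q and Species U — a synapomorphy uniting that clade.
Most parsimonious ingroup topology: (((Species U,Species Q),Species T),(Species C,Species B)).
Species B and Species C share a more recent common ancestor with each other than either does with Species T, so Species T is the least closely related of the three.

Species T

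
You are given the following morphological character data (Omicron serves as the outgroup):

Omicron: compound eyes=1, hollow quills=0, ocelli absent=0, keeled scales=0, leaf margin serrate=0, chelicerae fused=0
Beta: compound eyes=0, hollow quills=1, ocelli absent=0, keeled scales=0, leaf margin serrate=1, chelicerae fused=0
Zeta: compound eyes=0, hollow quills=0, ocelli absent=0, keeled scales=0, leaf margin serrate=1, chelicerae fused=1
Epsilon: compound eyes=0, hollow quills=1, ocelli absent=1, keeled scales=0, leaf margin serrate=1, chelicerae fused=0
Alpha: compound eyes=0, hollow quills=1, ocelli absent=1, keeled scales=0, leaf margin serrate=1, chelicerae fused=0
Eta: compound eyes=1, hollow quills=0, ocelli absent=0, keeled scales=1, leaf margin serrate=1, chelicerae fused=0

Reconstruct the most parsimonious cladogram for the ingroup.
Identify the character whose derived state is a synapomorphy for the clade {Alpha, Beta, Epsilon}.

hollow quills

Character polarity is set by the outgroup: the derived state is whichever differs from the outgroup's state, so for compound eyes the derived state is '0', and for the remaining characters it is '1'.
compound eyes: derived state '0' in Alpha, Beta, Epsilon, and Zeta only — synapomorphy for {Alpha, Beta, Epsilon, Zeta}.
Only Alpha, Beta, and Epsilon show the derived state '1' for hollow quills, supporting them as a clade.
ocelli absent: derived state '1' in Alpha and Epsilon only — synapomorphy for {Alpha, Epsilon}.
keeled scales: derived state '1' in Eta only — an autapomorphy, so it tells us nothing about relationships among taxa.
leaf margin serrate (derived state '1') is shared by all ingroup taxa — unites the whole ingroup.
chelicerae fused: derived state '1' in Zeta only — an autapomorphy, so it tells us nothing about relationships among taxa.
Most parsimonious ingroup topology: (((Beta,(Epsilon,Alpha)),Zeta),Eta).
The clade {Alpha, Beta, Epsilon} is supported by hollow quills: its derived state '1' occurs in exactly those taxa and in no other taxon (including the outgroup).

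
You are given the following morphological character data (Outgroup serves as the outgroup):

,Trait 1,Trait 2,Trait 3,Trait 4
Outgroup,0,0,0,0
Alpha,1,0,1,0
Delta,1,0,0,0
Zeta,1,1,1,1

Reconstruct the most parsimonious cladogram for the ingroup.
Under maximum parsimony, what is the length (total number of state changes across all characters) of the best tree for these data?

4

The outgroup has state '0' for every character, so '1' is the derived state throughout.
Trait 1 (derived state '1') is shared by all ingroup taxa — unites the whole ingroup.
Trait 2: derived state '1' in Zeta only — an autapomorphy, so it tells us nothing about relationships among taxa.
Only Alpha and Zeta show the derived state '1' for Trait 3, supporting them as a clade.
Trait 4 (derived state '1') is unique to Zeta (autapomorphy; uninformative for grouping).
Most parsimonious ingroup topology: ((Alpha,Zeta),Delta).
Changes per character on this tree: Trait 1: 1; Trait 2: 1; Trait 3: 1; Trait 4: 1.
Total = 4.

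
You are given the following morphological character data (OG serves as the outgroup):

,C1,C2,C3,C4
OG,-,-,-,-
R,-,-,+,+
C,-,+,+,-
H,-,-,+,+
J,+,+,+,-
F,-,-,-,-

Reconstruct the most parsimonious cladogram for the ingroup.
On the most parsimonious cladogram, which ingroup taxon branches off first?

The outgroup has state '-' for every character, so '+' is the derived state throughout.
C1: derived state '+' in J only — an autapomorphy, so it tells us nothing about relationships among taxa.
Only C and J show the derived state '+' for C2, supporting them as a clade.
Only C, H, J, and R show the derived state '+' for C3, supporting them as a clade.
Only H and R show the derived state '+' for C4, supporting them as a clade.
Most parsimonious ingroup topology: (((R,H),(C,J)),F).
F is sister to the clade containing all other ingroup taxa, so it is the earliest-diverging (most basal) ingroup lineage.

F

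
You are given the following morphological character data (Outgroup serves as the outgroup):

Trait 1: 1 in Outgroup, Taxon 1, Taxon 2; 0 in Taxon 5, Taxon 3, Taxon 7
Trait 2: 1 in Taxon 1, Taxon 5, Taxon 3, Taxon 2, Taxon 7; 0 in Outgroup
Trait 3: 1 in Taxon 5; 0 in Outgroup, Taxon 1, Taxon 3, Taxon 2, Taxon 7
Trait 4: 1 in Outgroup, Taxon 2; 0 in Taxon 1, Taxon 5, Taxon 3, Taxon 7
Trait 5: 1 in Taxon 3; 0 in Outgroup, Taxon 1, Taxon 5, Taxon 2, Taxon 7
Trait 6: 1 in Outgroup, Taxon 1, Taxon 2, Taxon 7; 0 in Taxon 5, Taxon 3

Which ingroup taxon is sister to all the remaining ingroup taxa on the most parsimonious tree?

Character polarity is set by the outgroup: the derived state is whichever differs from the outgroup's state, so for Trait 1, Trait 4, Trait 6 the derived state is '0', and for the remaining characters it is '1'.
Only Taxon 3, Taxon 5, and Taxon 7 show the derived state '0' for Trait 1, supporting them as a clade.
Trait 2 (derived state '1') is shared by all ingroup taxa — unites the whole ingroup.
Trait 3: derived state '1' in Taxon 5 only — an autapomorphy, so it tells us nothing about relationships among taxa.
Trait 4 (derived state '0') is shared by Taxon 1, Taxon 3, Taxon 5, and Taxon 7 — a synapomorphy uniting that clade.
Trait 5: derived state '1' in Taxon 3 only — an autapomorphy, so it tells us nothing about relationships among taxa.
Trait 6 (derived state '0') is shared by Taxon 3 and Taxon 5 — a synapomorphy uniting that clade.
Most parsimonious ingroup topology: ((Taxon 1,((Taxon 5,Taxon 3),Taxon 7)),Taxon 2).
Taxon 2 is sister to the clade containing all other ingroup taxa, so it is the earliest-diverging (most basal) ingroup lineage.

Taxon 2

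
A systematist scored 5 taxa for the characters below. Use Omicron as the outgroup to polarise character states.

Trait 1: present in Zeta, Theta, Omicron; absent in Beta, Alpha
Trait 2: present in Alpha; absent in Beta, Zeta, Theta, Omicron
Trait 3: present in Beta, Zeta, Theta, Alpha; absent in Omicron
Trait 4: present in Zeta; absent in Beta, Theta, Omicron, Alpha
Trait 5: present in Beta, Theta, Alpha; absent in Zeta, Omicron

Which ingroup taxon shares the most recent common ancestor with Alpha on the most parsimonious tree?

Character polarity is set by the outgroup: the derived state is whichever differs from the outgroup's state, so for Trait 1 the derived state is 'absent', and for the remaining characters it is 'present'.
Only Alpha and Beta show the derived state 'absent' for Trait 1, supporting them as a clade.
Trait 2: derived state 'present' in Alpha only — an autapomorphy, so it tells us nothing about relationships among taxa.
Trait 3 (derived state 'present') is shared by all ingroup taxa — unites the whole ingroup.
Trait 4 (derived state 'present') is unique to Zeta (autapomorphy; uninformative for grouping).
Only Alpha, Beta, and Theta show the derived state 'present' for Trait 5, supporting them as a clade.
Most parsimonious ingroup topology: (((Beta,Alpha),Theta),Zeta).
Alpha and Beta form a cherry on this tree, so they are sister taxa.

Beta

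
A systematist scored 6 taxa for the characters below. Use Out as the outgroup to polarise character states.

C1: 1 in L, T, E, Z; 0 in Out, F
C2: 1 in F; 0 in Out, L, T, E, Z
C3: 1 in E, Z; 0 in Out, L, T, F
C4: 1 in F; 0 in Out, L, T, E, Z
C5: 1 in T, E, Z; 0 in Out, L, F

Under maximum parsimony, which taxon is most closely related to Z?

E

The outgroup has state '0' for every character, so '1' is the derived state throughout.
C1 (derived state '1') is shared by E, L, T, and Z — a synapomorphy uniting that clade.
C2 (derived state '1') is unique to F (autapomorphy; uninformative for grouping).
C3 (derived state '1') is shared by E and Z — a synapomorphy uniting that clade.
C4 (derived state '1') is unique to F (autapomorphy; uninformative for grouping).
C5: derived state '1' in E, T, and Z only — synapomorphy for {E, T, Z}.
Most parsimonious ingroup topology: ((L,(T,(E,Z))),F).
Z and E form a cherry on this tree, so they are sister taxa.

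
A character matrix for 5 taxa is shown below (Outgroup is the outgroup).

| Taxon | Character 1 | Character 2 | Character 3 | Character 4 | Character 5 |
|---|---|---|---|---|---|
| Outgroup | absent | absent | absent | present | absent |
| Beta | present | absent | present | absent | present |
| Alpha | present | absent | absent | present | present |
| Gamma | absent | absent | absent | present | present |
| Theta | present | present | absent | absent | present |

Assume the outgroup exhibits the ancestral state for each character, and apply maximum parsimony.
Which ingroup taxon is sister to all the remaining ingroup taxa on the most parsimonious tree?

Gamma

Character polarity is set by the outgroup: the derived state is whichever differs from the outgroup's state, so for Character 4 the derived state is 'absent', and for the remaining characters it is 'present'.
Only Alpha, Beta, and Theta show the derived state 'present' for Character 1, supporting them as a clade.
Character 2: derived state 'present' in Theta only — an autapomorphy, so it tells us nothing about relationships among taxa.
Character 3: derived state 'present' in Beta only — an autapomorphy, so it tells us nothing about relationships among taxa.
Character 4: derived state 'absent' in Beta and Theta only — synapomorphy for {Beta, Theta}.
All ingroup taxa share the derived state 'present' for Character 5; it defines the ingroup but does not resolve relationships within it.
Most parsimonious ingroup topology: (((Beta,Theta),Alpha),Gamma).
Gamma is sister to the clade containing all other ingroup taxa, so it is the earliest-diverging (most basal) ingroup lineage.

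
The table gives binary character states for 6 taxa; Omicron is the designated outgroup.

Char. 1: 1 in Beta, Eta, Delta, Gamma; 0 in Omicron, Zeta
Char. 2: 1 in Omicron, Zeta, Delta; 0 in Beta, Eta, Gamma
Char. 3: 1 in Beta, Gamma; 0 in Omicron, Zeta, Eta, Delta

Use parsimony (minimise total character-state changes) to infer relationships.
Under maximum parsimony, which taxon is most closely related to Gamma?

Beta

Character polarity is set by the outgroup: the derived state is whichever differs from the outgroup's state, so for Char. 2 the derived state is '0', and for the remaining characters it is '1'.
Only Beta, Delta, Eta, and Gamma show the derived state '1' for Char. 1, supporting them as a clade.
Only Beta, Eta, and Gamma show the derived state '0' for Char. 2, supporting them as a clade.
Only Beta and Gamma show the derived state '1' for Char. 3, supporting them as a clade.
Most parsimonious ingroup topology: ((((Beta,Gamma),Eta),Delta),Zeta).
Gamma and Beta form a cherry on this tree, so they are sister taxa.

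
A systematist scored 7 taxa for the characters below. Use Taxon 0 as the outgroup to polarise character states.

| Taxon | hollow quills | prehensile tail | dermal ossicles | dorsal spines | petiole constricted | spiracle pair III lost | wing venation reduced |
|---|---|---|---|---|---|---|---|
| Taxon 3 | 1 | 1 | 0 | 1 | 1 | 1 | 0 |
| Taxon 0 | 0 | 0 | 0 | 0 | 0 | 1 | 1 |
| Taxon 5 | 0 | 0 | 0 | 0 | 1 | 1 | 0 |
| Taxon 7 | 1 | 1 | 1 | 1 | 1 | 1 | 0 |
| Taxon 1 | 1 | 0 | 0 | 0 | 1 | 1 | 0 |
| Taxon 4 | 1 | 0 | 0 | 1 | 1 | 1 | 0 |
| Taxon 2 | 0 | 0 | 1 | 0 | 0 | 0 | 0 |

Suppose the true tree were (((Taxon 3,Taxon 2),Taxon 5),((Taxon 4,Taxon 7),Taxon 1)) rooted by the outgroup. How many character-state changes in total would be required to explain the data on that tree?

12

Map each character onto (((Taxon 3,Taxon 2),Taxon 5),((Taxon 4,Taxon 7),Taxon 1)) (rooted by Taxon 0) and count the minimum state changes it requires (Fitch parsimony):
hollow quills: 2; prehensile tail: 2; dermal ossicles: 2; dorsal spines: 2; petiole constricted: 2; spiracle pair III lost: 1; wing venation reduced: 1.
Total tree length = 12.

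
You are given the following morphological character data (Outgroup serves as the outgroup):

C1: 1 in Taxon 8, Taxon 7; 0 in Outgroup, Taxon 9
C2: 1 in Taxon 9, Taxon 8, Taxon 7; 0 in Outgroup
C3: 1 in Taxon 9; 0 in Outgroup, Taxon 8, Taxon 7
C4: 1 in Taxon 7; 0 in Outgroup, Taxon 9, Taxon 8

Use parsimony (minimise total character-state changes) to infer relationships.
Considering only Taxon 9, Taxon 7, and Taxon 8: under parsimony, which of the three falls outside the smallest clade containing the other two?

The outgroup has state '0' for every character, so '1' is the derived state throughout.
Only Taxon 7 and Taxon 8 show the derived state '1' for C1, supporting them as a clade.
All ingroup taxa share the derived state '1' for C2; it defines the ingroup but does not resolve relationships within it.
C3 (derived state '1') is unique to Taxon 9 (autapomorphy; uninformative for grouping).
C4: derived state '1' in Taxon 7 only — an autapomorphy, so it tells us nothing about relationships among taxa.
Most parsimonious ingroup topology: (Taxon 9,(Taxon 8,Taxon 7)).
Taxon 7 and Taxon 8 share a more recent common ancestor with each other than either does with Taxon 9, so Taxon 9 is the least closely related of the three.

Taxon 9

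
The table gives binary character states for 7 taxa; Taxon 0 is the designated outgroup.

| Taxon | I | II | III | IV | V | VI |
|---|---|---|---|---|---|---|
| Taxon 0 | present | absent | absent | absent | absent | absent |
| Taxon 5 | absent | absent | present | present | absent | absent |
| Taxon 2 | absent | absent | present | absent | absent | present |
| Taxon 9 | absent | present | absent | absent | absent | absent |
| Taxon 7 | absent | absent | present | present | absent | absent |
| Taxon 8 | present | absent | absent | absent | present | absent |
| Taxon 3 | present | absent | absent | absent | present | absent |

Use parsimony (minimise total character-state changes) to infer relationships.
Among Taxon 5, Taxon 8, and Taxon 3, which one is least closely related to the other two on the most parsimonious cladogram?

Taxon 5

Character polarity is set by the outgroup: the derived state is whichever differs from the outgroup's state, so for I the derived state is 'absent', and for the remaining characters it is 'present'.
I: derived state 'absent' in Taxon 2, Taxon 5, Taxon 7, and Taxon 9 only — synapomorphy for {Taxon 2, Taxon 5, Taxon 7, Taxon 9}.
II (derived state 'present') is unique to Taxon 9 (autapomorphy; uninformative for grouping).
III: derived state 'present' in Taxon 2, Taxon 5, and Taxon 7 only — synapomorphy for {Taxon 2, Taxon 5, Taxon 7}.
IV: derived state 'present' in Taxon 5 and Taxon 7 only — synapomorphy for {Taxon 5, Taxon 7}.
V: derived state 'present' in Taxon 3 and Taxon 8 only — synapomorphy for {Taxon 3, Taxon 8}.
VI (derived state 'present') is unique to Taxon 2 (autapomorphy; uninformative for grouping).
Most parsimonious ingroup topology: ((((Taxon 5,Taxon 7),Taxon 2),Taxon 9),(Taxon 8,Taxon 3)).
Taxon 3 and Taxon 8 share a more recent common ancestor with each other than either does with Taxon 5, so Taxon 5 is the least closely related of the three.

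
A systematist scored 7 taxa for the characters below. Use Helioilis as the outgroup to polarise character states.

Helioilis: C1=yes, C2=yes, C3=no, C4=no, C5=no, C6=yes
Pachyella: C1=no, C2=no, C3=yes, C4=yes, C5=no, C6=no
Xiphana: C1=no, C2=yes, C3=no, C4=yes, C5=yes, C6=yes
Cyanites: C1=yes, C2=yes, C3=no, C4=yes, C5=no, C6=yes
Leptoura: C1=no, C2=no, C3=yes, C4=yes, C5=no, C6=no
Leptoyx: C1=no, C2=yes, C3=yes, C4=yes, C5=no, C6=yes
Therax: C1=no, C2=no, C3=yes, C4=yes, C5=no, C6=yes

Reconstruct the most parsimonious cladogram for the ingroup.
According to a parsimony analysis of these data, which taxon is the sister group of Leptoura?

Character polarity is set by the outgroup: the derived state is whichever differs from the outgroup's state, so for C1, C2, C6 the derived state is 'no', and for the remaining characters it is 'yes'.
C1: derived state 'no' in Leptoura, Leptoyx, Pachyella, Therax, and Xiphana only — synapomorphy for {Leptoura, Leptoyx, Pachyella, Therax, Xiphana}.
Only Leptoura, Pachyella, and Therax show the derived state 'no' for C2, supporting them as a clade.
C3 (derived state 'yes') is shared by Leptoura, Leptoyx, Pachyella, and Therax — a synapomorphy uniting that clade.
C4 (derived state 'yes') is shared by all ingroup taxa — unites the whole ingroup.
C5: derived state 'yes' in Xiphana only — an autapomorphy, so it tells us nothing about relationships among taxa.
C6: derived state 'no' in Leptoura and Pachyella only — synapomorphy for {Leptoura, Pachyella}.
Most parsimonious ingroup topology: (((((Pachyella,Leptoura),Therax),Leptoyx),Xiphana),Cyanites).
Leptoura and Pachyella form a cherry on this tree, so they are sister taxa.

Pachyella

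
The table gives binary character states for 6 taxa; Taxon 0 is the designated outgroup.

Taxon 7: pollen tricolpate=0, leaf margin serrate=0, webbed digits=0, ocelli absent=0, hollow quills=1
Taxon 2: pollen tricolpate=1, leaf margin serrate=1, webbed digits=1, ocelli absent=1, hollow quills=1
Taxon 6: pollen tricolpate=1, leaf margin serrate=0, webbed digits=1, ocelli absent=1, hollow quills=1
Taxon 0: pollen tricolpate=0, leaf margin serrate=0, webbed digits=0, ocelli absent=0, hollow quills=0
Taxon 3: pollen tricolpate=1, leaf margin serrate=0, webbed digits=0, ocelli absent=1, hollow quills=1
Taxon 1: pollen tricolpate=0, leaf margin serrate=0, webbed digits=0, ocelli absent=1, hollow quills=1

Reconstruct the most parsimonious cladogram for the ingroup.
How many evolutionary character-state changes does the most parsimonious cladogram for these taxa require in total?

The outgroup has state '0' for every character, so '1' is the derived state throughout.
pollen tricolpate: derived state '1' in Taxon 2, Taxon 3, and Taxon 6 only — synapomorphy for {Taxon 2, Taxon 3, Taxon 6}.
leaf margin serrate: derived state '1' in Taxon 2 only — an autapomorphy, so it tells us nothing about relationships among taxa.
Only Taxon 2 and Taxon 6 show the derived state '1' for webbed digits, supporting them as a clade.
ocelli absent (derived state '1') is shared by Taxon 1, Taxon 2, Taxon 3, and Taxon 6 — a synapomorphy uniting that clade.
All ingroup taxa share the derived state '1' for hollow quills; it defines the ingroup but does not resolve relationships within it.
Most parsimonious ingroup topology: ((((Taxon 6,Taxon 2),Taxon 3),Taxon 1),Taxon 7).
Changes per character on this tree: pollen tricolpate: 1; leaf margin serrate: 1; webbed digits: 1; ocelli absent: 1; hollow quills: 1.
Total = 5.

5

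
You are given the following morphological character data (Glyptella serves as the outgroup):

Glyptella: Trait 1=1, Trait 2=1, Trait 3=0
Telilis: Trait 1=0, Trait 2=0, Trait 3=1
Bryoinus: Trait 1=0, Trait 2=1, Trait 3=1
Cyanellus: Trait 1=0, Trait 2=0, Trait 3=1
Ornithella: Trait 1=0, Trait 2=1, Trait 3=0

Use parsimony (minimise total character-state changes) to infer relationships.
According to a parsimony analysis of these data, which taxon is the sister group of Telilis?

Cyanellus

Character polarity is set by the outgroup: the derived state is whichever differs from the outgroup's state, so for Trait 1, Trait 2 the derived state is '0', and for the remaining characters it is '1'.
Trait 1 (derived state '0') is shared by all ingroup taxa — unites the whole ingroup.
Trait 2 (derived state '0') is shared by Cyanellus and Telilis — a synapomorphy uniting that clade.
Trait 3 (derived state '1') is shared by Bryoinus, Cyanellus, and Telilis — a synapomorphy uniting that clade.
Most parsimonious ingroup topology: (((Telilis,Cyanellus),Bryoinus),Ornithella).
Telilis and Cyanellus form a cherry on this tree, so they are sister taxa.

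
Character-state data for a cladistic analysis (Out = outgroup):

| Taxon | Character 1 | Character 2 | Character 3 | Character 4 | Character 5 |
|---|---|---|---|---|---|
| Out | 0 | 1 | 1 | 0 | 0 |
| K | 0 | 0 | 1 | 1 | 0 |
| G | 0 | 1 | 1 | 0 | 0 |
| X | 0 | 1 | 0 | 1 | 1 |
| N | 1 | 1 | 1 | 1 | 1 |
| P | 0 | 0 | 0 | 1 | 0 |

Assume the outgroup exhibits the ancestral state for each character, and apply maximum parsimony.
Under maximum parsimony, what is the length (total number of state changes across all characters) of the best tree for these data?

6

Character polarity is set by the outgroup: the derived state is whichever differs from the outgroup's state, so for Character 2, Character 3 the derived state is '0', and for the remaining characters it is '1'.
Character 1 (derived state '1') is unique to N (autapomorphy; uninformative for grouping).
Character 2: derived state '0' in K and P only — synapomorphy for {K, P}.
Character 3 groups P and X, which is incompatible with the clades supported by the remaining characters; treating it as convergent (homoplasy) costs fewer steps than any alternative tree.
Character 4: derived state '1' in K, N, P, and X only — synapomorphy for {K, N, P, X}.
Character 5 (derived state '1') is shared by N and X — a synapomorphy uniting that clade.
Most parsimonious ingroup topology: (((K,P),(X,N)),G).
Changes per character on this tree: Character 1: 1; Character 2: 1; Character 3: 2; Character 4: 1; Character 5: 1.
Total = 6.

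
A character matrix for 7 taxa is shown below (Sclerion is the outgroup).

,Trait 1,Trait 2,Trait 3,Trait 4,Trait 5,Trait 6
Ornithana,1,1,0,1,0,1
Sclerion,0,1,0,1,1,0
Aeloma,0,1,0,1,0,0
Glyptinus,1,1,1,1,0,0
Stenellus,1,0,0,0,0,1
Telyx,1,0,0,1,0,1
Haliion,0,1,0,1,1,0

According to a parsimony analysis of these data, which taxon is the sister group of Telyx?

Character polarity is set by the outgroup: the derived state is whichever differs from the outgroup's state, so for Trait 2, Trait 4, Trait 5 the derived state is '0', and for the remaining characters it is '1'.
Only Glyptinus, Ornithana, Stenellus, and Telyx show the derived state '1' for Trait 1, supporting them as a clade.
Trait 2: derived state '0' in Stenellus and Telyx only — synapomorphy for {Stenellus, Telyx}.
Trait 3 (derived state '1') is unique to Glyptinus (autapomorphy; uninformative for grouping).
Trait 4: derived state '0' in Stenellus only — an autapomorphy, so it tells us nothing about relationships among taxa.
Trait 5: derived state '0' in Aeloma, Glyptinus, Ornithana, Stenellus, and Telyx only — synapomorphy for {Aeloma, Glyptinus, Ornithana, Stenellus, Telyx}.
Trait 6 (derived state '1') is shared by Ornithana, Stenellus, and Telyx — a synapomorphy uniting that clade.
Most parsimonious ingroup topology: ((((Ornithana,(Telyx,Stenellus)),Glyptinus),Aeloma),Haliion).
Telyx and Stenellus form a cherry on this tree, so they are sister taxa.

Stenellus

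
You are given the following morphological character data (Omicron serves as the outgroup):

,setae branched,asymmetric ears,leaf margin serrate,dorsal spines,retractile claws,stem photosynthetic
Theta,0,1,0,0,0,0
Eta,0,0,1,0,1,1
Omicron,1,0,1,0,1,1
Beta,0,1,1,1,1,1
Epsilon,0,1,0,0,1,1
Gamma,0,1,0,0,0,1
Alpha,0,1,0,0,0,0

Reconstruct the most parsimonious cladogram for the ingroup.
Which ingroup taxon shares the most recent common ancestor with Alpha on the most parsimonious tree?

Character polarity is set by the outgroup: the derived state is whichever differs from the outgroup's state, so for setae branched, leaf margin serrate, retractile claws, stem photosynthetic the derived state is '0', and for the remaining characters it is '1'.
All ingroup taxa share the derived state '0' for setae branched; it defines the ingroup but does not resolve relationships within it.
asymmetric ears (derived state '1') is shared by Alpha, Beta, Epsilon, Gamma, and Theta — a synapomorphy uniting that clade.
leaf margin serrate (derived state '0') is shared by Alpha, Epsilon, Gamma, and Theta — a synapomorphy uniting that clade.
dorsal spines: derived state '1' in Beta only — an autapomorphy, so it tells us nothing about relationships among taxa.
retractile claws: derived state '0' in Alpha, Gamma, and Theta only — synapomorphy for {Alpha, Gamma, Theta}.
stem photosynthetic (derived state '0') is shared by Alpha and Theta — a synapomorphy uniting that clade.
Most parsimonious ingroup topology: (((((Alpha,Theta),Gamma),Epsilon),Beta),Eta).
Alpha and Theta form a cherry on this tree, so they are sister taxa.

Theta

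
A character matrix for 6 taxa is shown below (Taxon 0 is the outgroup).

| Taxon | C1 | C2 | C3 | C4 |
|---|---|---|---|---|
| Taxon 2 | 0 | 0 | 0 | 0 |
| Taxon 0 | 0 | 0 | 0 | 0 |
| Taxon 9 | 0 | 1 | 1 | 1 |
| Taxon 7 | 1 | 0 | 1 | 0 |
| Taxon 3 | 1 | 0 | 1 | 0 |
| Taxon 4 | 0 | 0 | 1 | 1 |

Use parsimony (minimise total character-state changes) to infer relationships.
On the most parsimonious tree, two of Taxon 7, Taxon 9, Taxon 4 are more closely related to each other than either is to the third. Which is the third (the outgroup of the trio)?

The outgroup has state '0' for every character, so '1' is the derived state throughout.
C1: derived state '1' in Taxon 3 and Taxon 7 only — synapomorphy for {Taxon 3, Taxon 7}.
C2: derived state '1' in Taxon 9 only — an autapomorphy, so it tells us nothing about relationships among taxa.
C3 (derived state '1') is shared by Taxon 3, Taxon 4, Taxon 7, and Taxon 9 — a synapomorphy uniting that clade.
C4: derived state '1' in Taxon 4 and Taxon 9 only — synapomorphy for {Taxon 4, Taxon 9}.
Most parsimonious ingroup topology: (((Taxon 9,Taxon 4),(Taxon 3,Taxon 7)),Taxon 2).
Taxon 4 and Taxon 9 share a more recent common ancestor with each other than either does with Taxon 7, so Taxon 7 is the least closely related of the three.

Taxon 7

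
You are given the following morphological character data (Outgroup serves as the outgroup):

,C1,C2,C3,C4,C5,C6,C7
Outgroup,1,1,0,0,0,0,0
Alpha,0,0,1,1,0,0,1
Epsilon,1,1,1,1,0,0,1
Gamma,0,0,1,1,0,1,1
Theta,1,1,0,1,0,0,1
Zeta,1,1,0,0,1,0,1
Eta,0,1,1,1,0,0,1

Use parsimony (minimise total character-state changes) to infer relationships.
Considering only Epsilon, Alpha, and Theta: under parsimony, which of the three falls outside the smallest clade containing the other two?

Character polarity is set by the outgroup: the derived state is whichever differs from the outgroup's state, so for C1, C2 the derived state is '0', and for the remaining characters it is '1'.
C1 (derived state '0') is shared by Alpha, Eta, and Gamma — a synapomorphy uniting that clade.
C2: derived state '0' in Alpha and Gamma only — synapomorphy for {Alpha, Gamma}.
Only Alpha, Epsilon, Eta, and Gamma show the derived state '1' for C3, supporting them as a clade.
C4: derived state '1' in Alpha, Epsilon, Eta, Gamma, and Theta only — synapomorphy for {Alpha, Epsilon, Eta, Gamma, Theta}.
C5: derived state '1' in Zeta only — an autapomorphy, so it tells us nothing about relationships among taxa.
C6 (derived state '1') is unique to Gamma (autapomorphy; uninformative for grouping).
C7 (derived state '1') is shared by all ingroup taxa — unites the whole ingroup.
Most parsimonious ingroup topology: (((((Alpha,Gamma),Eta),Epsilon),Theta),Zeta).
Alpha and Epsilon share a more recent common ancestor with each other than either does with Theta, so Theta is the least closely related of the three.

Theta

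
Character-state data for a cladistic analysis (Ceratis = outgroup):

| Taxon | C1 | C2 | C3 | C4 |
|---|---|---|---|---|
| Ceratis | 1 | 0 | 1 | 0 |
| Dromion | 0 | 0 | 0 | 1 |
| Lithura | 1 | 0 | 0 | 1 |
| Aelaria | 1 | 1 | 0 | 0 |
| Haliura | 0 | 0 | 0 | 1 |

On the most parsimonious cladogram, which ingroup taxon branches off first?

Aelaria

Character polarity is set by the outgroup: the derived state is whichever differs from the outgroup's state, so for C1, C3 the derived state is '0', and for the remaining characters it is '1'.
C1 (derived state '0') is shared by Dromion and Haliura — a synapomorphy uniting that clade.
C2 (derived state '1') is unique to Aelaria (autapomorphy; uninformative for grouping).
C3 (derived state '0') is shared by all ingroup taxa — unites the whole ingroup.
C4 (derived state '1') is shared by Dromion, Haliura, and Lithura — a synapomorphy uniting that clade.
Most parsimonious ingroup topology: (((Dromion,Haliura),Lithura),Aelaria).
Aelaria is sister to the clade containing all other ingroup taxa, so it is the earliest-diverging (most basal) ingroup lineage.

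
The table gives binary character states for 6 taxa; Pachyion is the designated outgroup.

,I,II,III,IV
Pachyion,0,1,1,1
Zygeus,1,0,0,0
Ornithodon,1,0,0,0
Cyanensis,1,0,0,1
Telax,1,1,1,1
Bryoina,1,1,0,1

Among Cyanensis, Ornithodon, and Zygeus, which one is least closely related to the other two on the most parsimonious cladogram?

Cyanensis

Character polarity is set by the outgroup: the derived state is whichever differs from the outgroup's state, so for II, III, IV the derived state is '0', and for the remaining characters it is '1'.
All ingroup taxa share the derived state '1' for I; it defines the ingroup but does not resolve relationships within it.
Only Cyanensis, Ornithodon, and Zygeus show the derived state '0' for II, supporting them as a clade.
III (derived state '0') is shared by Bryoina, Cyanensis, Ornithodon, and Zygeus — a synapomorphy uniting that clade.
Only Ornithodon and Zygeus show the derived state '0' for IV, supporting them as a clade.
Most parsimonious ingroup topology: ((((Zygeus,Ornithodon),Cyanensis),Bryoina),Telax).
Ornithodon and Zygeus share a more recent common ancestor with each other than either does with Cyanensis, so Cyanensis is the least closely related of the three.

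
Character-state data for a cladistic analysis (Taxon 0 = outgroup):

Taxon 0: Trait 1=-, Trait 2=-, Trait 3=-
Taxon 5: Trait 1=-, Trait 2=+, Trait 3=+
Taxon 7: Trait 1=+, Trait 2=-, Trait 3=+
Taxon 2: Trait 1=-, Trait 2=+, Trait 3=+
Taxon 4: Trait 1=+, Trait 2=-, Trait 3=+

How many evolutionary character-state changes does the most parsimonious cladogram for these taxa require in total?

The outgroup has state '-' for every character, so '+' is the derived state throughout.
Trait 1: derived state '+' in Taxon 4 and Taxon 7 only — synapomorphy for {Taxon 4, Taxon 7}.
Only Taxon 2 and Taxon 5 show the derived state '+' for Trait 2, supporting them as a clade.
Trait 3 (derived state '+') is shared by all ingroup taxa — unites the whole ingroup.
Most parsimonious ingroup topology: ((Taxon 5,Taxon 2),(Taxon 7,Taxon 4)).
Changes per character on this tree: Trait 1: 1; Trait 2: 1; Trait 3: 1.
Total = 3.

3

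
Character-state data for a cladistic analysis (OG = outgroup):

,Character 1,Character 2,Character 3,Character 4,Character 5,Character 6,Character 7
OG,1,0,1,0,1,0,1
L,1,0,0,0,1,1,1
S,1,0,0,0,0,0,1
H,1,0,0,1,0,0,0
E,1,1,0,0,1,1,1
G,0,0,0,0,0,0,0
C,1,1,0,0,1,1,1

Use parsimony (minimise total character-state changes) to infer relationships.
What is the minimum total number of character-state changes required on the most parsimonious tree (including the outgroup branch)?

7

Character polarity is set by the outgroup: the derived state is whichever differs from the outgroup's state, so for Character 1, Character 3, Character 5, Character 7 the derived state is '0', and for the remaining characters it is '1'.
Character 1: derived state '0' in G only — an autapomorphy, so it tells us nothing about relationships among taxa.
Only C and E show the derived state '1' for Character 2, supporting them as a clade.
All ingroup taxa share the derived state '0' for Character 3; it defines the ingroup but does not resolve relationships within it.
Character 4: derived state '1' in H only — an autapomorphy, so it tells us nothing about relationships among taxa.
Character 5: derived state '0' in G, H, and S only — synapomorphy for {G, H, S}.
Only C, E, and L show the derived state '1' for Character 6, supporting them as a clade.
Character 7: derived state '0' in G and H only — synapomorphy for {G, H}.
Most parsimonious ingroup topology: ((L,(E,C)),(S,(H,G))).
Changes per character on this tree: Character 1: 1; Character 2: 1; Character 3: 1; Character 4: 1; Character 5: 1; Character 6: 1; Character 7: 1.
Total = 7.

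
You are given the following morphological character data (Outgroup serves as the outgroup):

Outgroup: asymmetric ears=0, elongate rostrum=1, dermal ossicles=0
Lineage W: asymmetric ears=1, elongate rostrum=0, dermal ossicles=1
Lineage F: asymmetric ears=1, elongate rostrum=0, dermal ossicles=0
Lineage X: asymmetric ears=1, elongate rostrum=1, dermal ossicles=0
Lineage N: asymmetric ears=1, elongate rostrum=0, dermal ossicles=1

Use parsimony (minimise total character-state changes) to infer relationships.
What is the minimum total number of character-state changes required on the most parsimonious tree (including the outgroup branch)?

3

Character polarity is set by the outgroup: the derived state is whichever differs from the outgroup's state, so for elongate rostrum the derived state is '0', and for the remaining characters it is '1'.
All ingroup taxa share the derived state '1' for asymmetric ears; it defines the ingroup but does not resolve relationships within it.
elongate rostrum (derived state '0') is shared by Lineage F, Lineage N, and Lineage W — a synapomorphy uniting that clade.
dermal ossicles: derived state '1' in Lineage N and Lineage W only — synapomorphy for {Lineage N, Lineage W}.
Most parsimonious ingroup topology: (((Lineage W,Lineage N),Lineage F),Lineage X).
Changes per character on this tree: asymmetric ears: 1; elongate rostrum: 1; dermal ossicles: 1.
Total = 3.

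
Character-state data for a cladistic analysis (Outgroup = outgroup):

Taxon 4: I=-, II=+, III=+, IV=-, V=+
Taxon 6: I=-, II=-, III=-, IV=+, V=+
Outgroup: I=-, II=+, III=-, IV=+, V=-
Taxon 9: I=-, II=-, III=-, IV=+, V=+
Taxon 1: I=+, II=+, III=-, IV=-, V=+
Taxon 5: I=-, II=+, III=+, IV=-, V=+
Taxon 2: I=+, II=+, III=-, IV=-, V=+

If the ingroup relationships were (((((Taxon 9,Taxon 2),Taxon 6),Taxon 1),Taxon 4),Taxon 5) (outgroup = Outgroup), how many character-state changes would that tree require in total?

Map each character onto (((((Taxon 9,Taxon 2),Taxon 6),Taxon 1),Taxon 4),Taxon 5) (rooted by Outgroup) and count the minimum state changes it requires (Fitch parsimony):
I: 2; II: 2; III: 2; IV: 3; V: 1.
Total tree length = 10.

10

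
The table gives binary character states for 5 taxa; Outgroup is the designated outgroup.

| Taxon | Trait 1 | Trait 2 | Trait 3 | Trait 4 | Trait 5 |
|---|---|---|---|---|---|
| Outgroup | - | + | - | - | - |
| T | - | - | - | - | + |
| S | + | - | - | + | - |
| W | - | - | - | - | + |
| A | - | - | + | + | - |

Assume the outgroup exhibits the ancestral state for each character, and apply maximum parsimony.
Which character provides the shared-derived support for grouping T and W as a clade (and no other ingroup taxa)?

Trait 5

Character polarity is set by the outgroup: the derived state is whichever differs from the outgroup's state, so for Trait 2 the derived state is '-', and for the remaining characters it is '+'.
Trait 1 (derived state '+') is unique to S (autapomorphy; uninformative for grouping).
Trait 2 (derived state '-') is shared by all ingroup taxa — unites the whole ingroup.
Trait 3 (derived state '+') is unique to A (autapomorphy; uninformative for grouping).
Trait 4 (derived state '+') is shared by A and S — a synapomorphy uniting that clade.
Only T and W show the derived state '+' for Trait 5, supporting them as a clade.
Most parsimonious ingroup topology: ((T,W),(S,A)).
The clade {T, W} is supported by Trait 5: its derived state '+' occurs in exactly those taxa and in no other taxon (including the outgroup).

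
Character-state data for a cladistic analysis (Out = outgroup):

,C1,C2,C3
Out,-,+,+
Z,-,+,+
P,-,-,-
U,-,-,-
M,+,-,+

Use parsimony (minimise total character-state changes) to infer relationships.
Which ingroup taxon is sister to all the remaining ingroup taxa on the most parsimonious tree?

Character polarity is set by the outgroup: the derived state is whichever differs from the outgroup's state, so for C2, C3 the derived state is '-', and for the remaining characters it is '+'.
C1: derived state '+' in M only — an autapomorphy, so it tells us nothing about relationships among taxa.
Only M, P, and U show the derived state '-' for C2, supporting them as a clade.
C3 (derived state '-') is shared by P and U — a synapomorphy uniting that clade.
Most parsimonious ingroup topology: (Z,((P,U),M)).
Z is sister to the clade containing all other ingroup taxa, so it is the earliest-diverging (most basal) ingroup lineage.

Z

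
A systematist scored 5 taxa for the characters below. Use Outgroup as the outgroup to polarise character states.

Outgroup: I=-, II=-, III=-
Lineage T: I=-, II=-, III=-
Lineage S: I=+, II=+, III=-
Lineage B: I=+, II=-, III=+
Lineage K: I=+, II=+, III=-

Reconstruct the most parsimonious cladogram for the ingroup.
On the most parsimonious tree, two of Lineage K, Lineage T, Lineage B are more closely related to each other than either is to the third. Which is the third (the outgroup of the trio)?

Lineage T

The outgroup has state '-' for every character, so '+' is the derived state throughout.
I: derived state '+' in Lineage B, Lineage K, and Lineage S only — synapomorphy for {Lineage B, Lineage K, Lineage S}.
II (derived state '+') is shared by Lineage K and Lineage S — a synapomorphy uniting that clade.
III (derived state '+') is unique to Lineage B (autapomorphy; uninformative for grouping).
Most parsimonious ingroup topology: (Lineage T,((Lineage S,Lineage K),Lineage B)).
Lineage B and Lineage K share a more recent common ancestor with each other than either does with Lineage T, so Lineage T is the least closely related of the three.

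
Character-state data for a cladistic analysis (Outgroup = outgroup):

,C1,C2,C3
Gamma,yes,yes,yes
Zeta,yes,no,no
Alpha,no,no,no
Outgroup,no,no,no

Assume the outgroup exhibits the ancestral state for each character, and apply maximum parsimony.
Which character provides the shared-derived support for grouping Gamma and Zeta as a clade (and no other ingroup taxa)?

C1

The outgroup has state 'no' for every character, so 'yes' is the derived state throughout.
Only Gamma and Zeta show the derived state 'yes' for C1, supporting them as a clade.
C2 (derived state 'yes') is unique to Gamma (autapomorphy; uninformative for grouping).
C3: derived state 'yes' in Gamma only — an autapomorphy, so it tells us nothing about relationships among taxa.
Most parsimonious ingroup topology: ((Gamma,Zeta),Alpha).
The clade {Gamma, Zeta} is supported by C1: its derived state 'yes' occurs in exactly those taxa and in no other taxon (including the outgroup).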